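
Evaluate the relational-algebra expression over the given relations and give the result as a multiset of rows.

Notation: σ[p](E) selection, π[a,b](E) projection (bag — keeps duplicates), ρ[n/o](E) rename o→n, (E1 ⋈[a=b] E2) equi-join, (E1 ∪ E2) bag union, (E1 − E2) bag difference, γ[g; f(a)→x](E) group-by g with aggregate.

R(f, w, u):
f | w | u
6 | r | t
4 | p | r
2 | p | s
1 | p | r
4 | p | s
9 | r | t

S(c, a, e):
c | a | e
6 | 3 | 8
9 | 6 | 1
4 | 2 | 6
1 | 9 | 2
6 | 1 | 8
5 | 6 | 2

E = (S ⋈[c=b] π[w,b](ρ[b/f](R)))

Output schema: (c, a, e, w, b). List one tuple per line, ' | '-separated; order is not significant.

Stepwise |·|:
  S → 6
  R → 6
  ρ[b/f](R) → 6
  π[w,b](ρ[b/f](R)) → 6
  (S ⋈[c=b] π[w,b](ρ[b/f](R))) → 6

== RESULT ==
c | a | e | w | b
1 | 9 | 2 | p | 1
4 | 2 | 6 | p | 4
4 | 2 | 6 | p | 4
6 | 1 | 8 | r | 6
6 | 3 | 8 | r | 6
9 | 6 | 1 | r | 9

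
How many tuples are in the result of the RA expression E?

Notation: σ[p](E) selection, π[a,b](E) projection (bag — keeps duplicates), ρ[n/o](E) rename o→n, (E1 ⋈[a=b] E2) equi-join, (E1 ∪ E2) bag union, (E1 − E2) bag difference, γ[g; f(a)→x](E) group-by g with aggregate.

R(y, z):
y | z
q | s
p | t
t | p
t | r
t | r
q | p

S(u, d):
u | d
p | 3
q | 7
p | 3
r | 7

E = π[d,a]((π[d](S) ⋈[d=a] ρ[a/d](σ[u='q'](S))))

Row counts bottom-up:
  S → 4
  π[d](S) → 4
  S → 4
  σ[u='q'](S) → 1
  ρ[a/d](σ[u='q'](S)) → 1
  (π[d](S) ⋈[d=a] ρ[a/d](σ[u='q'](S))) → 2
  π[d,a]((π[d](S) ⋈[d=a] ρ[a/d](σ[u='q'](S)))) → 2

|E| = 2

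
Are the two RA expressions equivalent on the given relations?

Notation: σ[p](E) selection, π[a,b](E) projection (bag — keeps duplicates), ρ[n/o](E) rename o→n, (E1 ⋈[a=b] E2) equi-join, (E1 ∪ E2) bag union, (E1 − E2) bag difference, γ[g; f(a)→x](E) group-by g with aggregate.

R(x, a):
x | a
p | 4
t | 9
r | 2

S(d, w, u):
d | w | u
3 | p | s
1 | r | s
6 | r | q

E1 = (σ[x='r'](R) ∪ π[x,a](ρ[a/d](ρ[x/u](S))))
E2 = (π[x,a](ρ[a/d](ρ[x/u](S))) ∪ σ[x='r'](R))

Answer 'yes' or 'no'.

E1 row counts bottom-up:
  R → 3
  σ[x='r'](R) → 1
  S → 3
  ρ[x/u](S) → 3
  ρ[a/d](ρ[x/u](S)) → 3
  π[x,a](ρ[a/d](ρ[x/u](S))) → 3
  (σ[x='r'](R) ∪ π[x,a](ρ[a/d](ρ[x/u](S)))) → 4
E2 row counts bottom-up:
  S → 3
  ρ[x/u](S) → 3
  ρ[a/d](ρ[x/u](S)) → 3
  π[x,a](ρ[a/d](ρ[x/u](S))) → 3
  R → 3
  σ[x='r'](R) → 1
  (π[x,a](ρ[a/d](ρ[x/u](S))) ∪ σ[x='r'](R)) → 4

E1 and E2 produce the same multiset:
x | a
q | 6
r | 2
s | 1
s | 3

yes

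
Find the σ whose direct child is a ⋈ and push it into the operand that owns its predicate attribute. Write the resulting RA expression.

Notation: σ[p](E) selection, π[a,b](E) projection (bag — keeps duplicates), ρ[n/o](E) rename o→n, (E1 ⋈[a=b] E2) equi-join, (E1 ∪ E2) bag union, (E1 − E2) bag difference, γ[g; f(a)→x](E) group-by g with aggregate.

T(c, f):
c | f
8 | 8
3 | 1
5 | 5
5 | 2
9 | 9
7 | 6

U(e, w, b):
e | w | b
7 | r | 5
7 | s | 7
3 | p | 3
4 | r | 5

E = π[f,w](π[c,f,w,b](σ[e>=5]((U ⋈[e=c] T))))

σ filters on e, owned by the left side.
E' = π[f,w](π[c,f,w,b]((σ[e>=5](U) ⋈[e=c] T)))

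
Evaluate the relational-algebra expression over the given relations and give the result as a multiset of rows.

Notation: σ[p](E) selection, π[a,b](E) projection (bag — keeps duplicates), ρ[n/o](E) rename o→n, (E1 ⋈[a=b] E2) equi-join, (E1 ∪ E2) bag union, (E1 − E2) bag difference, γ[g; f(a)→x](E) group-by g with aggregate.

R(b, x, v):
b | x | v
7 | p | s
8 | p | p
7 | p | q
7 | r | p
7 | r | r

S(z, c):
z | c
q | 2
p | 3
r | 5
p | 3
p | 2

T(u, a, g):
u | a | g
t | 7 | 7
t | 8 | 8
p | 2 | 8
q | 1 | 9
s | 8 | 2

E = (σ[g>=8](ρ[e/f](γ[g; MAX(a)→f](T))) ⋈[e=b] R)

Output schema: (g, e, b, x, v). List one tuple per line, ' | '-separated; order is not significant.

Subexpression sizes:
  T → 5
  γ[g; MAX(a)→f](T) → 4
  ρ[e/f](γ[g; MAX(a)→f](T)) → 4
  σ[g>=8](ρ[e/f](γ[g; MAX(a)→f](T))) → 2
  R → 5
  (σ[g>=8](ρ[e/f](γ[g; MAX(a)→f](T))) ⋈[e=b] R) → 1

== RESULT ==
g | e | b | x | v
8 | 8 | 8 | p | p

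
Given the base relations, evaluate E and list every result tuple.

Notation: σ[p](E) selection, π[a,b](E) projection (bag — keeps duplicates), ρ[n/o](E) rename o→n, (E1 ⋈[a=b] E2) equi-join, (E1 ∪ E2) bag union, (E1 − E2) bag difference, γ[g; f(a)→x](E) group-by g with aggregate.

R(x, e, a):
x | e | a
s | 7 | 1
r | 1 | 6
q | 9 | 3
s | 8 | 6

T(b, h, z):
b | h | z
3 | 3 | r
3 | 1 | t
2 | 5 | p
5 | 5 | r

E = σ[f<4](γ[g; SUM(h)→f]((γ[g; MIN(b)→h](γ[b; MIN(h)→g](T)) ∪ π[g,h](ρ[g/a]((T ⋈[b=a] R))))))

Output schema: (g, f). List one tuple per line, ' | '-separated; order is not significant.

Stepwise |·|:
  T → 4
  γ[b; MIN(h)→g](T) → 3
  γ[g; MIN(b)→h](γ[b; MIN(h)→g](T)) → 2
  T → 4
  R → 4
  (T ⋈[b=a] R) → 2
  ρ[g/a]((T ⋈[b=a] R)) → 2
  π[g,h](ρ[g/a]((T ⋈[b=a] R))) → 2
  (γ[g; MIN(b)→h](γ[b; MIN(h)→g](T)) ∪ π[g,h](ρ[g/a]((T ⋈[b=a] R)))) → 4
  γ[g; SUM(h)→f]((γ[g; MIN(b)→h](γ[b; MIN(h)→g](T)) ∪ π[g,h](ρ[g/a]((T ⋈[b=a] R))))) → 3
  σ[f<4](γ[g; SUM(h)→f]((γ[g; MIN(b)→h](γ[b; MIN(h)→g](T)) ∪ π[g,h](ρ[g/a]((T ⋈[b=a] R)))))) → 2

== RESULT ==
g | f
1 | 3
5 | 2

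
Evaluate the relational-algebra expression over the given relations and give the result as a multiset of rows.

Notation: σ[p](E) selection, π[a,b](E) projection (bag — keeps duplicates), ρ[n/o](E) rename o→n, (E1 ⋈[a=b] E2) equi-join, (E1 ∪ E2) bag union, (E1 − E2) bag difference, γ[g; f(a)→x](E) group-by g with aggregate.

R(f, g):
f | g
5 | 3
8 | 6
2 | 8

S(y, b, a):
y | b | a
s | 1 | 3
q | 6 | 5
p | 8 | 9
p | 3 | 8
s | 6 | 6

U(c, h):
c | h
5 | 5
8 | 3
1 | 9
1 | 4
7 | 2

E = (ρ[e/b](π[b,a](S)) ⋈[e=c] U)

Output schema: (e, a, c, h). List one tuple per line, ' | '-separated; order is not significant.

Per-node cardinality:
  S → 5
  π[b,a](S) → 5
  ρ[e/b](π[b,a](S)) → 5
  U → 5
  (ρ[e/b](π[b,a](S)) ⋈[e=c] U) → 3

== RESULT ==
e | a | c | h
1 | 3 | 1 | 4
1 | 3 | 1 | 9
8 | 9 | 8 | 3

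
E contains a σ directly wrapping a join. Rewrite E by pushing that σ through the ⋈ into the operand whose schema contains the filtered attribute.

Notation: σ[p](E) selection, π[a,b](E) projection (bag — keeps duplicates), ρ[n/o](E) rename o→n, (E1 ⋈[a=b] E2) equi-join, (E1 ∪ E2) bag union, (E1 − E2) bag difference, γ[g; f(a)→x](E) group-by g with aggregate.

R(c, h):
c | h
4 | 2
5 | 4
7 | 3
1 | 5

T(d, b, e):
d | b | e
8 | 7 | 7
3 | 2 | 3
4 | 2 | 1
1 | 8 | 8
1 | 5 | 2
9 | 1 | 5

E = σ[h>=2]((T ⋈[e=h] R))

σ filters on h, owned by the right side.
E' = (T ⋈[e=h] σ[h>=2](R))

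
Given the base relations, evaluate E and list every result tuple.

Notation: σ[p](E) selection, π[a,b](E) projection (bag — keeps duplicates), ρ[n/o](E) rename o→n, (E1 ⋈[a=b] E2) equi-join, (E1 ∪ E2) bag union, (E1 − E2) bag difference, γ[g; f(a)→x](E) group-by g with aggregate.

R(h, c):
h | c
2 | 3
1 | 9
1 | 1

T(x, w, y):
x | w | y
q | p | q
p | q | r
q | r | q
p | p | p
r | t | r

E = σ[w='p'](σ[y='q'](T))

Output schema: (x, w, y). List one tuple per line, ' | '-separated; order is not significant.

Subexpression sizes:
  T → 5
  σ[y='q'](T) → 2
  σ[w='p'](σ[y='q'](T)) → 1

== RESULT ==
x | w | y
q | p | q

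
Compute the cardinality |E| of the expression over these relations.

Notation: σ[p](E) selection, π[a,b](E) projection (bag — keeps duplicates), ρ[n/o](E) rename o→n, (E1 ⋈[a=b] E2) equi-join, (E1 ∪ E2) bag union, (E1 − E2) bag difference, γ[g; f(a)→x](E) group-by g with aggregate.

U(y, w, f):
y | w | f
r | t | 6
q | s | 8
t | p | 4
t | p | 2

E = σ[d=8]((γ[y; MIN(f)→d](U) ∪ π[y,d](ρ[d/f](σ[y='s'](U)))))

Per-node cardinality:
  U → 4
  γ[y; MIN(f)→d](U) → 3
  U → 4
  σ[y='s'](U) → 0
  ρ[d/f](σ[y='s'](U)) → 0
  π[y,d](ρ[d/f](σ[y='s'](U))) → 0
  (γ[y; MIN(f)→d](U) ∪ π[y,d](ρ[d/f](σ[y='s'](U)))) → 3
  σ[d=8]((γ[y; MIN(f)→d](U) ∪ π[y,d](ρ[d/f](σ[y='s'](U))))) → 1

|E| = 1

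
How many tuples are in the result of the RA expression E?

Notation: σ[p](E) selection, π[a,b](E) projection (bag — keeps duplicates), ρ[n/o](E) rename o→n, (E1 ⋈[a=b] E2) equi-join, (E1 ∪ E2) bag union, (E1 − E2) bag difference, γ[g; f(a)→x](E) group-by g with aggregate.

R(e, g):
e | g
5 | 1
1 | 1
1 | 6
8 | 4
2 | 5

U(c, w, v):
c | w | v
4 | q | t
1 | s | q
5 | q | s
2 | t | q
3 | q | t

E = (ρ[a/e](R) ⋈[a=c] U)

Stepwise |·|:
  R → 5
  ρ[a/e](R) → 5
  U → 5
  (ρ[a/e](R) ⋈[a=c] U) → 4

|E| = 4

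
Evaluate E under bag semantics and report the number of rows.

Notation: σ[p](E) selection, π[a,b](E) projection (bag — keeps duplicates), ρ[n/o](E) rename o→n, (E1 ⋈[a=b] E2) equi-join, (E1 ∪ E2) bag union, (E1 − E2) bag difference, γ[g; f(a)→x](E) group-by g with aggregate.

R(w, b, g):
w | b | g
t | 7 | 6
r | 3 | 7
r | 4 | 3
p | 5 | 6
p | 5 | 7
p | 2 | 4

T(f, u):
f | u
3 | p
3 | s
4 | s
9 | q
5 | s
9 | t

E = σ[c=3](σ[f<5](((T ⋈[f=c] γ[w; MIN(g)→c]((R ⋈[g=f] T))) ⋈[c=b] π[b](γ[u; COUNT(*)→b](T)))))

Per-node cardinality:
  T → 6
  R → 6
  T → 6
  (R ⋈[g=f] T) → 3
  γ[w; MIN(g)→c]((R ⋈[g=f] T)) → 2
  (T ⋈[f=c] γ[w; MIN(g)→c]((R ⋈[g=f] T))) → 3
  T → 6
  γ[u; COUNT(*)→b](T) → 4
  π[b](γ[u; COUNT(*)→b](T)) → 4
  ((T ⋈[f=c] γ[w; MIN(g)→c]((R ⋈[g=f] T))) ⋈[c=b] π[b](γ[u; COUNT(*)→b](T))) → 2
  σ[f<5](((T ⋈[f=c] γ[w; MIN(g)→c]((R ⋈[g=f] T))) ⋈[c=b] π[b](γ[u; COUNT(*)→b](T)))) → 2
  σ[c=3](σ[f<5](((T ⋈[f=c] γ[w; MIN(g)→c]((R ⋈[g=f] T))) ⋈[c=b] π[b](γ[u; COUNT(*)→b](T))))) → 2

|E| = 2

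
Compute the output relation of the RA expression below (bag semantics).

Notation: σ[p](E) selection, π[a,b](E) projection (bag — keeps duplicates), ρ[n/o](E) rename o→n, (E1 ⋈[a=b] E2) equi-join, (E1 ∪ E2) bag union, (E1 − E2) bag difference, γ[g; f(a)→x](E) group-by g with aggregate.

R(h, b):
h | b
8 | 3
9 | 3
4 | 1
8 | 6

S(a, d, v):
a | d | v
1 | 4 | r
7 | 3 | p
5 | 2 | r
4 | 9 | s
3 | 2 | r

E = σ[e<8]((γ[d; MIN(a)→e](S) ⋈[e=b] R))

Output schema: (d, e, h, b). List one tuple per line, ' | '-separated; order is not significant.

Stepwise |·|:
  S → 5
  γ[d; MIN(a)→e](S) → 4
  R → 4
  (γ[d; MIN(a)→e](S) ⋈[e=b] R) → 3
  σ[e<8]((γ[d; MIN(a)→e](S) ⋈[e=b] R)) → 3

== RESULT ==
d | e | h | b
2 | 3 | 8 | 3
2 | 3 | 9 | 3
4 | 1 | 4 | 1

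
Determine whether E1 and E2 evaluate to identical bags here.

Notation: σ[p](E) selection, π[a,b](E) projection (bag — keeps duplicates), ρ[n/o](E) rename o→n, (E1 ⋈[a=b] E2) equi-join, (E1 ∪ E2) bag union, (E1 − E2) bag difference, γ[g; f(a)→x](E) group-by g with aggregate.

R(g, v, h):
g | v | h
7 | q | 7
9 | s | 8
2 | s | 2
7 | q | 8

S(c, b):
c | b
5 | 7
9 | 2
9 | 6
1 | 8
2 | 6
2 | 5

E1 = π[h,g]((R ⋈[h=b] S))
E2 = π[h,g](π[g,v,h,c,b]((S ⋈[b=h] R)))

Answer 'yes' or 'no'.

E1 stepwise |·|:
  R → 4
  S → 6
  (R ⋈[h=b] S) → 4
  π[h,g]((R ⋈[h=b] S)) → 4
E2 stepwise |·|:
  S → 6
  R → 4
  (S ⋈[b=h] R) → 4
  π[g,v,h,c,b]((S ⋈[b=h] R)) → 4
  π[h,g](π[g,v,h,c,b]((S ⋈[b=h] R))) → 4

E1 and E2 produce the same multiset:
h | g
2 | 2
7 | 7
8 | 7
8 | 9

yes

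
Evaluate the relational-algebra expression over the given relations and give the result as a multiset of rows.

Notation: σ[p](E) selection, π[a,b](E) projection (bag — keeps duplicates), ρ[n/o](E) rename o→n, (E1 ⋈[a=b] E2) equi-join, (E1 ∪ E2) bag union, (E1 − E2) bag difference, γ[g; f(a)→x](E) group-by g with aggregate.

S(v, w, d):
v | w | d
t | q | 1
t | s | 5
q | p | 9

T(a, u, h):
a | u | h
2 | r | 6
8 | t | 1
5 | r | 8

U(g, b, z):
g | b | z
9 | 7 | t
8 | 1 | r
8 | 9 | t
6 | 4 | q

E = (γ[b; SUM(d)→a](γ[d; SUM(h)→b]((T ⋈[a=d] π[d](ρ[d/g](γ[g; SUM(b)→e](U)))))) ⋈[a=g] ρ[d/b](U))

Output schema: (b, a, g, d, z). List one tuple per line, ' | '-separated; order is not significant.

Subexpression sizes:
  T → 3
  U → 4
  γ[g; SUM(b)→e](U) → 3
  ρ[d/g](γ[g; SUM(b)→e](U)) → 3
  π[d](ρ[d/g](γ[g; SUM(b)→e](U))) → 3
  (T ⋈[a=d] π[d](ρ[d/g](γ[g; SUM(b)→e](U)))) → 1
  γ[d; SUM(h)→b]((T ⋈[a=d] π[d](ρ[d/g](γ[g; SUM(b)→e](U))))) → 1
  γ[b; SUM(d)→a](γ[d; SUM(h)→b]((T ⋈[a=d] π[d](ρ[d/g](γ[g; SUM(b)→e](U)))))) → 1
  U → 4
  ρ[d/b](U) → 4
  (γ[b; SUM(d)→a](γ[d; SUM(h)→b]((T ⋈[a=d] π[d](ρ[d/g](γ[g; SUM(b)→e](U)))))) ⋈[a=g] ρ[d/b](U)) → 2

== RESULT ==
b | a | g | d | z
1 | 8 | 8 | 1 | r
1 | 8 | 8 | 9 | t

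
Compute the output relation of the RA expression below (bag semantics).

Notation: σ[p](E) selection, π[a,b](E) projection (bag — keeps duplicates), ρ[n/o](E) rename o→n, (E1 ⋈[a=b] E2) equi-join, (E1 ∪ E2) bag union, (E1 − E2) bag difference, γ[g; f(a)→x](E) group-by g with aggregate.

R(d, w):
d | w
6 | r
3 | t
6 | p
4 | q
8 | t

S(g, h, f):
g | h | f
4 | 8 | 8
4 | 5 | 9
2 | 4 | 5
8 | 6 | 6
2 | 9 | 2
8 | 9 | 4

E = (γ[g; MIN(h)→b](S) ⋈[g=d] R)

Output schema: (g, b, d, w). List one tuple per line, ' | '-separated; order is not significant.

Stepwise |·|:
  S → 6
  γ[g; MIN(h)→b](S) → 3
  R → 5
  (γ[g; MIN(h)→b](S) ⋈[g=d] R) → 2

== RESULT ==
g | b | d | w
4 | 5 | 4 | q
8 | 6 | 8 | t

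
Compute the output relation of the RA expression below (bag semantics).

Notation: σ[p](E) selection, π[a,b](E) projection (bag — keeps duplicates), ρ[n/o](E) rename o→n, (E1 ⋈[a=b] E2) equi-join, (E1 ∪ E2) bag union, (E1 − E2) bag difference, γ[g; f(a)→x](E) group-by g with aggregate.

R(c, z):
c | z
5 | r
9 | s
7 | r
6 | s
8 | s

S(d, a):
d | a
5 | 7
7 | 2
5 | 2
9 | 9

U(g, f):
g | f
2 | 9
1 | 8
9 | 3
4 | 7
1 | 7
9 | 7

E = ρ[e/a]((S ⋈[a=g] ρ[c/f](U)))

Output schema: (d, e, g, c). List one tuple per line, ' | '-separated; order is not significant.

Subexpression sizes:
  S → 4
  U → 6
  ρ[c/f](U) → 6
  (S ⋈[a=g] ρ[c/f](U)) → 4
  ρ[e/a]((S ⋈[a=g] ρ[c/f](U))) → 4

== RESULT ==
d | e | g | c
5 | 2 | 2 | 9
7 | 2 | 2 | 9
9 | 9 | 9 | 3
9 | 9 | 9 | 7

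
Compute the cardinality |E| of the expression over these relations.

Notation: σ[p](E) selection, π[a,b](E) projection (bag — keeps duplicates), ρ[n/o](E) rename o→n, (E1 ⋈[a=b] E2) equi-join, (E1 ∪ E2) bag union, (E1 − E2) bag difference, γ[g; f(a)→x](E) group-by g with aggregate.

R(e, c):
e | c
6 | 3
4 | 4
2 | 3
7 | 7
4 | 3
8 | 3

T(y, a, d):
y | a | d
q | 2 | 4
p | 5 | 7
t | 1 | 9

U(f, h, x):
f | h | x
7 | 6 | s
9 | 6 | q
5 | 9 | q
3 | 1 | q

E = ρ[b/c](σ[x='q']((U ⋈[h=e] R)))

Subexpression sizes:
  U → 4
  R → 6
  (U ⋈[h=e] R) → 2
  σ[x='q']((U ⋈[h=e] R)) → 1
  ρ[b/c](σ[x='q']((U ⋈[h=e] R))) → 1

|E| = 1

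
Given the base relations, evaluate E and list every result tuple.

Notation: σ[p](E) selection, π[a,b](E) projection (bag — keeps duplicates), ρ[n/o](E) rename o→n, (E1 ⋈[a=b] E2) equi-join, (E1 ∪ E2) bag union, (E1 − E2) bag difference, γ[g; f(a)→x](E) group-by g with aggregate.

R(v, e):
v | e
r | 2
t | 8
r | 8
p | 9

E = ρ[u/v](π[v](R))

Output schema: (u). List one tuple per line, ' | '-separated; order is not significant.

Row counts bottom-up:
  R → 4
  π[v](R) → 4
  ρ[u/v](π[v](R)) → 4

== RESULT ==
u
p
r
r
t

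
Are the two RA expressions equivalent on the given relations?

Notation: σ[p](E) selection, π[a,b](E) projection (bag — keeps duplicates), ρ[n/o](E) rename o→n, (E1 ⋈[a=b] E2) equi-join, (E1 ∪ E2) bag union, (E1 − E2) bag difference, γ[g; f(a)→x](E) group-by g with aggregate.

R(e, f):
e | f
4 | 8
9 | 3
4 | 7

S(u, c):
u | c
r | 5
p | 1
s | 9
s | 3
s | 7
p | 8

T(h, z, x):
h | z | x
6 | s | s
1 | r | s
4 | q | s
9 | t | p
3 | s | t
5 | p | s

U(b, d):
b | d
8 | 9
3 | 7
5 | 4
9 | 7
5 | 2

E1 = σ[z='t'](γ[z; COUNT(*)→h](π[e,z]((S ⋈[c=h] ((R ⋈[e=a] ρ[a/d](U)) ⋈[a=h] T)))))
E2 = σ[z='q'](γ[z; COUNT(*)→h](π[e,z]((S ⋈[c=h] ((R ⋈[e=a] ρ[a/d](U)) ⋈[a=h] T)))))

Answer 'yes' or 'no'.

E1 row counts bottom-up:
  S → 6
  R → 3
  U → 5
  ρ[a/d](U) → 5
  (R ⋈[e=a] ρ[a/d](U)) → 3
  T → 6
  ((R ⋈[e=a] ρ[a/d](U)) ⋈[a=h] T) → 3
  (S ⋈[c=h] ((R ⋈[e=a] ρ[a/d](U)) ⋈[a=h] T)) → 1
  π[e,z]((S ⋈[c=h] ((R ⋈[e=a] ρ[a/d](U)) ⋈[a=h] T))) → 1
  γ[z; COUNT(*)→h](π[e,z]((S ⋈[c=h] ((R ⋈[e=a] ρ[a/d](U)) ⋈[a=h] T)))) → 1
  σ[z='t'](γ[z; COUNT(*)→h](π[e,z]((S ⋈[c=h] ((R ⋈[e=a] ρ[a/d](U)) ⋈[a=h] T))))) → 1
E2 row counts bottom-up:
  S → 6
  R → 3
  U → 5
  ρ[a/d](U) → 5
  (R ⋈[e=a] ρ[a/d](U)) → 3
  T → 6
  ((R ⋈[e=a] ρ[a/d](U)) ⋈[a=h] T) → 3
  (S ⋈[c=h] ((R ⋈[e=a] ρ[a/d](U)) ⋈[a=h] T)) → 1
  π[e,z]((S ⋈[c=h] ((R ⋈[e=a] ρ[a/d](U)) ⋈[a=h] T))) → 1
  γ[z; COUNT(*)→h](π[e,z]((S ⋈[c=h] ((R ⋈[e=a] ρ[a/d](U)) ⋈[a=h] T)))) → 1
  σ[z='q'](γ[z; COUNT(*)→h](π[e,z]((S ⋈[c=h] ((R ⋈[e=a] ρ[a/d](U)) ⋈[a=h] T))))) → 0

E1 result:
z | h
t | 1
E2 result:
z | h
(0 rows)
Witness: ('t', 1) appears 1× in E1 but 0× in E2.

no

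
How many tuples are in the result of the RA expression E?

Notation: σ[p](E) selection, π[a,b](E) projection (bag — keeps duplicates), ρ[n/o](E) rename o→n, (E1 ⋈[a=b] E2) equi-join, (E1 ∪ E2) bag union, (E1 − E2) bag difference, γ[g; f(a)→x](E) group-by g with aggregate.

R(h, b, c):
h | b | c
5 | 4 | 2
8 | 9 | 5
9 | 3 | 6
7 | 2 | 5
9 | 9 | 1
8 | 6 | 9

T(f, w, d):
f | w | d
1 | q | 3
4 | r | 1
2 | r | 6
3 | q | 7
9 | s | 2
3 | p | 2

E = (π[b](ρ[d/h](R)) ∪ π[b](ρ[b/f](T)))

Per-node cardinality:
  R → 6
  ρ[d/h](R) → 6
  π[b](ρ[d/h](R)) → 6
  T → 6
  ρ[b/f](T) → 6
  π[b](ρ[b/f](T)) → 6
  (π[b](ρ[d/h](R)) ∪ π[b](ρ[b/f](T))) → 12

|E| = 12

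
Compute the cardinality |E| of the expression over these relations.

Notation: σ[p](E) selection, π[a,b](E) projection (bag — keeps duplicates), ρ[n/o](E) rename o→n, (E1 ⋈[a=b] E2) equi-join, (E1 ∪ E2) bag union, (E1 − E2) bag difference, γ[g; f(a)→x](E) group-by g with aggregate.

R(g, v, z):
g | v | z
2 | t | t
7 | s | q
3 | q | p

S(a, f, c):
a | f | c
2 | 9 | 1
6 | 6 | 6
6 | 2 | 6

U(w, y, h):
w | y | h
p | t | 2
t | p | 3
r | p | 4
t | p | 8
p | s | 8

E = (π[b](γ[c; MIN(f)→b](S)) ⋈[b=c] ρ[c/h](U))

Row counts bottom-up:
  S → 3
  γ[c; MIN(f)→b](S) → 2
  π[b](γ[c; MIN(f)→b](S)) → 2
  U → 5
  ρ[c/h](U) → 5
  (π[b](γ[c; MIN(f)→b](S)) ⋈[b=c] ρ[c/h](U)) → 1

|E| = 1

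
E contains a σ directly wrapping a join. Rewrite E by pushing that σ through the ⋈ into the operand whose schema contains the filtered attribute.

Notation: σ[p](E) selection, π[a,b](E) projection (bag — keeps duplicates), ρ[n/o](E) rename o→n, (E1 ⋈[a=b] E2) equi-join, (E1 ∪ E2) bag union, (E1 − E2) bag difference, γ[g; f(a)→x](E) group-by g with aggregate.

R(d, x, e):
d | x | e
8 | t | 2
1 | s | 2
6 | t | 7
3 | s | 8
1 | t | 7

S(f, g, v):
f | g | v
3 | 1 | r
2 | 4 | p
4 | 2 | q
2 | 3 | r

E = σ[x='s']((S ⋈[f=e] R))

σ filters on x, owned by the right side.
E' = (S ⋈[f=e] σ[x='s'](R))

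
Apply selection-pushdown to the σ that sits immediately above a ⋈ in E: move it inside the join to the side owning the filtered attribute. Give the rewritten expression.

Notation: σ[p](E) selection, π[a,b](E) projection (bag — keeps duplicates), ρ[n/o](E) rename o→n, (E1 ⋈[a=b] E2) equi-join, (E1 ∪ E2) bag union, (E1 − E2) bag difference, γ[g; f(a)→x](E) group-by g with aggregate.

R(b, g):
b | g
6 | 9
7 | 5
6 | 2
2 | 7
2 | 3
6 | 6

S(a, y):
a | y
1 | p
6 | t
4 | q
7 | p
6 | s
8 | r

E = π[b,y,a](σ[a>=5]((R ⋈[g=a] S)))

σ filters on a, owned by the right side.
E' = π[b,y,a]((R ⋈[g=a] σ[a>=5](S)))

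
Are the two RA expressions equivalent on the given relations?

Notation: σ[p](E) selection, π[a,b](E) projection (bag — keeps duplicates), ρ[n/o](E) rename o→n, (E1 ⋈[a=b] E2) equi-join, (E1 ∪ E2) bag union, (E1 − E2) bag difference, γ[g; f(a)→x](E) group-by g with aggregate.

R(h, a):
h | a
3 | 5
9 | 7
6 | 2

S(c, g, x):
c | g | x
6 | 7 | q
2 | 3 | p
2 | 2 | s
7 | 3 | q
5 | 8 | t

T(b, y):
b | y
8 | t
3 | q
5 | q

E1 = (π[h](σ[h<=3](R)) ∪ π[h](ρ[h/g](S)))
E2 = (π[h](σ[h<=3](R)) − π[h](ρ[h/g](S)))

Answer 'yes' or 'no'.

E1 stepwise |·|:
  R → 3
  σ[h<=3](R) → 1
  π[h](σ[h<=3](R)) → 1
  S → 5
  ρ[h/g](S) → 5
  π[h](ρ[h/g](S)) → 5
  (π[h](σ[h<=3](R)) ∪ π[h](ρ[h/g](S))) → 6
E2 stepwise |·|:
  R → 3
  σ[h<=3](R) → 1
  π[h](σ[h<=3](R)) → 1
  S → 5
  ρ[h/g](S) → 5
  π[h](ρ[h/g](S)) → 5
  (π[h](σ[h<=3](R)) − π[h](ρ[h/g](S))) → 0

E1 result:
h
2
3
3
3
7
8
E2 result:
h
(0 rows)
Witness: (7,) appears 1× in E1 but 0× in E2.

no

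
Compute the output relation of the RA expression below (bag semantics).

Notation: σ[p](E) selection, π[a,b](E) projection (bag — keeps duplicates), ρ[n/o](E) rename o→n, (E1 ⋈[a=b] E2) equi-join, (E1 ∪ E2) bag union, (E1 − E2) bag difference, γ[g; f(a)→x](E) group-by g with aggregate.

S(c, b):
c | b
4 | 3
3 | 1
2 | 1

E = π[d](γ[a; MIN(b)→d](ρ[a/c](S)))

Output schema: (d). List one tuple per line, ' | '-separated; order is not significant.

Subexpression sizes:
  S → 3
  ρ[a/c](S) → 3
  γ[a; MIN(b)→d](ρ[a/c](S)) → 3
  π[d](γ[a; MIN(b)→d](ρ[a/c](S))) → 3

== RESULT ==
d
1
1
3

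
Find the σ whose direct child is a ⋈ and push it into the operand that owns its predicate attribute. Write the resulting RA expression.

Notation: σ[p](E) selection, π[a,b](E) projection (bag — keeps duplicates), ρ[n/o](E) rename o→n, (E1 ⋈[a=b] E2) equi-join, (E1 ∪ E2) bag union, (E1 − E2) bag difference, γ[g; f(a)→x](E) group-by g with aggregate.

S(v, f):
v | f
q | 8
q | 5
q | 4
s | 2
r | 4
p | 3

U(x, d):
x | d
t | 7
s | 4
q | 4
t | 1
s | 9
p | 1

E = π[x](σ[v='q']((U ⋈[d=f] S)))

σ filters on v, owned by the right side.
E' = π[x]((U ⋈[d=f] σ[v='q'](S)))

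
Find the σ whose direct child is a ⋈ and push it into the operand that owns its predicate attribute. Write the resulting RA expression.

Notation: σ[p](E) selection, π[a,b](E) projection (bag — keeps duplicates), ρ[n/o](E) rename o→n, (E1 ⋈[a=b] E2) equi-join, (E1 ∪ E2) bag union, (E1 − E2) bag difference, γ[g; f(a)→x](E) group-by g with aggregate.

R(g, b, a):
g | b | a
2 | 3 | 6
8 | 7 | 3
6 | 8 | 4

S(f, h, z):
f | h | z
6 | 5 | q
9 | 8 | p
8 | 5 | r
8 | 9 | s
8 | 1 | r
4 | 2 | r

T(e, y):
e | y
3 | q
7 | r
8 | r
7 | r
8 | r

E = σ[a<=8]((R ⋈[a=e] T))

σ filters on a, owned by the left side.
E' = (σ[a<=8](R) ⋈[a=e] T)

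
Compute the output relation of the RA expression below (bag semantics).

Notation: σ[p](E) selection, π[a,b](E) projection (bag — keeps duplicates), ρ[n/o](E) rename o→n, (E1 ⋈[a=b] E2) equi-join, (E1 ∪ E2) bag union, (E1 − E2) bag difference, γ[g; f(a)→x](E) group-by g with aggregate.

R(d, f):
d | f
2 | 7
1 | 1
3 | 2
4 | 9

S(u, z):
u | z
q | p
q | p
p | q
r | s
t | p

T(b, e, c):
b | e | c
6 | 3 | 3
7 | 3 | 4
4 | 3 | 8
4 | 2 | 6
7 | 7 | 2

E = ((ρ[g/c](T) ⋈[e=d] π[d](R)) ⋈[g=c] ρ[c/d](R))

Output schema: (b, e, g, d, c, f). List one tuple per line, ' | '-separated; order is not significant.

Stepwise |·|:
  T → 5
  ρ[g/c](T) → 5
  R → 4
  π[d](R) → 4
  (ρ[g/c](T) ⋈[e=d] π[d](R)) → 4
  R → 4
  ρ[c/d](R) → 4
  ((ρ[g/c](T) ⋈[e=d] π[d](R)) ⋈[g=c] ρ[c/d](R)) → 2

== RESULT ==
b | e | g | d | c | f
6 | 3 | 3 | 3 | 3 | 2
7 | 3 | 4 | 3 | 4 | 9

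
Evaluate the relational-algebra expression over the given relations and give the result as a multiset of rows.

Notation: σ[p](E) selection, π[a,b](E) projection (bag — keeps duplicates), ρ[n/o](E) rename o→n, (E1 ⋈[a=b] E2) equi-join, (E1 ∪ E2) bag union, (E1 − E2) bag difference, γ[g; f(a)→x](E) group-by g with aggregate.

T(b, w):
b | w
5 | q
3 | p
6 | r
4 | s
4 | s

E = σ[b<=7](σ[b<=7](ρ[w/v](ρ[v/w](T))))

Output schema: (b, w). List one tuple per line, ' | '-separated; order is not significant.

Per-node cardinality:
  T → 5
  ρ[v/w](T) → 5
  ρ[w/v](ρ[v/w](T)) → 5
  σ[b<=7](ρ[w/v](ρ[v/w](T))) → 5
  σ[b<=7](σ[b<=7](ρ[w/v](ρ[v/w](T)))) → 5

== RESULT ==
b | w
3 | p
4 | s
4 | s
5 | q
6 | r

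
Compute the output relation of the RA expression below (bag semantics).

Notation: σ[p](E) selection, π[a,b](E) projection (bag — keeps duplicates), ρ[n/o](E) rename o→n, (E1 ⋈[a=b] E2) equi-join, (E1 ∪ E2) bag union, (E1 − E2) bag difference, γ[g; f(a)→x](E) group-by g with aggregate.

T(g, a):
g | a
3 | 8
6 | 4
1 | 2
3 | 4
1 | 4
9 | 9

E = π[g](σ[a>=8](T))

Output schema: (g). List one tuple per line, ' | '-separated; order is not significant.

Stepwise |·|:
  T → 6
  σ[a>=8](T) → 2
  π[g](σ[a>=8](T)) → 2

== RESULT ==
g
3
9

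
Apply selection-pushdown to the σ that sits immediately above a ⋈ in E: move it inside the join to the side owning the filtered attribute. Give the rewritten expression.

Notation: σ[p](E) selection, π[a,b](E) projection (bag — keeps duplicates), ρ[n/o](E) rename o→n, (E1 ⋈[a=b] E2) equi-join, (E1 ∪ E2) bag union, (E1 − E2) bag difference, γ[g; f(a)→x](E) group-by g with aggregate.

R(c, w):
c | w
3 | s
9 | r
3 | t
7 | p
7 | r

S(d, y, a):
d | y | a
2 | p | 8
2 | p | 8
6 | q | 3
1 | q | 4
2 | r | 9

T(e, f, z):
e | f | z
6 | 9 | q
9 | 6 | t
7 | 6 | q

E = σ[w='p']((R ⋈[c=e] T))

σ filters on w, owned by the left side.
E' = (σ[w='p'](R) ⋈[c=e] T)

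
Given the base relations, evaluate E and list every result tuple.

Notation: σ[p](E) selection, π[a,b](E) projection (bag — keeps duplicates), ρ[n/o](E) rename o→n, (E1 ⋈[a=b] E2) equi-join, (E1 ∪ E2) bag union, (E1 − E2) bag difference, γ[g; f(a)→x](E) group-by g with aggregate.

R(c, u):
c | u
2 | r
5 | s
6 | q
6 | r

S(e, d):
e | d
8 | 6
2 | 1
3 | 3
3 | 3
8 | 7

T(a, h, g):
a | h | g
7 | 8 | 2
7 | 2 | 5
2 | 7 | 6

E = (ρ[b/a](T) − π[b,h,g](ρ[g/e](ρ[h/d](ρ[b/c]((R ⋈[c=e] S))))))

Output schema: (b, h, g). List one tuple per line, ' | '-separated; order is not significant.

Stepwise |·|:
  T → 3
  ρ[b/a](T) → 3
  R → 4
  S → 5
  (R ⋈[c=e] S) → 1
  ρ[b/c]((R ⋈[c=e] S)) → 1
  ρ[h/d](ρ[b/c]((R ⋈[c=e] S))) → 1
  ρ[g/e](ρ[h/d](ρ[b/c]((R ⋈[c=e] S)))) → 1
  π[b,h,g](ρ[g/e](ρ[h/d](ρ[b/c]((R ⋈[c=e] S))))) → 1
  (ρ[b/a](T) − π[b,h,g](ρ[g/e](ρ[h/d](ρ[b/c]((R ⋈[c=e] S)))))) → 3

== RESULT ==
b | h | g
2 | 7 | 6
7 | 2 | 5
7 | 8 | 2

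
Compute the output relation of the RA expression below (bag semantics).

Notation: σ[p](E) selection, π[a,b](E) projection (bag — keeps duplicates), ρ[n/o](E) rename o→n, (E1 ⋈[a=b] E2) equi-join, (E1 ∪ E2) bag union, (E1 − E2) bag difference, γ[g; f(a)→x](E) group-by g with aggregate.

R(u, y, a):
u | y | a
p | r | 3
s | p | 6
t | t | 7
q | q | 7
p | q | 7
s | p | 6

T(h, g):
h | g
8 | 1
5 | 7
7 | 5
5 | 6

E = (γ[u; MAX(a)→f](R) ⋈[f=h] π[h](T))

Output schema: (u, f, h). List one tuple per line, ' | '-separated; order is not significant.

Per-node cardinality:
  R → 6
  γ[u; MAX(a)→f](R) → 4
  T → 4
  π[h](T) → 4
  (γ[u; MAX(a)→f](R) ⋈[f=h] π[h](T)) → 3

== RESULT ==
u | f | h
p | 7 | 7
q | 7 | 7
t | 7 | 7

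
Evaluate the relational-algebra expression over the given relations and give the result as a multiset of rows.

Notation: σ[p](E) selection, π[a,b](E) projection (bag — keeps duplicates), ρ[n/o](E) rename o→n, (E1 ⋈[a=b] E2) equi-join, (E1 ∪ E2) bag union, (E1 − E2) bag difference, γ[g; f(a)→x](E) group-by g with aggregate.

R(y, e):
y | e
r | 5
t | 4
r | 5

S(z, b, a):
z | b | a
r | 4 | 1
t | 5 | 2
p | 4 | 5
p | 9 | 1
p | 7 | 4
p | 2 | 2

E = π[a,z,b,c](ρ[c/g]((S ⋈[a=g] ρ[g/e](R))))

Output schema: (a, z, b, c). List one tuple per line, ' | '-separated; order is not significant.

Row counts bottom-up:
  S → 6
  R → 3
  ρ[g/e](R) → 3
  (S ⋈[a=g] ρ[g/e](R)) → 3
  ρ[c/g]((S ⋈[a=g] ρ[g/e](R))) → 3
  π[a,z,b,c](ρ[c/g]((S ⋈[a=g] ρ[g/e](R)))) → 3

== RESULT ==
a | z | b | c
4 | p | 7 | 4
5 | p | 4 | 5
5 | p | 4 | 5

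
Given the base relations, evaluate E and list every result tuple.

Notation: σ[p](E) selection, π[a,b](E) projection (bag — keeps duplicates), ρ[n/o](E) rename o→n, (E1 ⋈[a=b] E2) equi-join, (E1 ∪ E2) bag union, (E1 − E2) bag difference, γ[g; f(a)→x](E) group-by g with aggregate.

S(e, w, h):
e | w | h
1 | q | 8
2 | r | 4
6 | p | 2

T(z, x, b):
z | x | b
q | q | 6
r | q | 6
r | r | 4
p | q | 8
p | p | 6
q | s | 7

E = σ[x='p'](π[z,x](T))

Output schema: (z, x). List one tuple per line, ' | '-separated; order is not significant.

Subexpression sizes:
  T → 6
  π[z,x](T) → 6
  σ[x='p'](π[z,x](T)) → 1

== RESULT ==
z | x
p | p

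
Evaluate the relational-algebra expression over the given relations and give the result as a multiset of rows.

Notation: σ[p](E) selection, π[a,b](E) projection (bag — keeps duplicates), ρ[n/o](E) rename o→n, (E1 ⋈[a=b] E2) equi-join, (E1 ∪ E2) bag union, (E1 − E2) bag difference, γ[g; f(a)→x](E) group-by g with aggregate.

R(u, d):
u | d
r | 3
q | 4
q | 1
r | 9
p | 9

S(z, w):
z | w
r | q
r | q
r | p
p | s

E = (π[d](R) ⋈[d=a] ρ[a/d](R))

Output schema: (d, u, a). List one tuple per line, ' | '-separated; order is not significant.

Row counts bottom-up:
  R → 5
  π[d](R) → 5
  R → 5
  ρ[a/d](R) → 5
  (π[d](R) ⋈[d=a] ρ[a/d](R)) → 7

== RESULT ==
d | u | a
1 | q | 1
3 | r | 3
4 | q | 4
9 | p | 9
9 | p | 9
9 | r | 9
9 | r | 9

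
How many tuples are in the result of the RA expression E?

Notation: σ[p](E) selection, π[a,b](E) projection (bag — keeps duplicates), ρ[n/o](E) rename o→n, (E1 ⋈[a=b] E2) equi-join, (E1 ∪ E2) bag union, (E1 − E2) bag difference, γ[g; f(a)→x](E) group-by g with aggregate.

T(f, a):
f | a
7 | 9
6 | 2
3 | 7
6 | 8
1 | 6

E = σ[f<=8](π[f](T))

Stepwise |·|:
  T → 5
  π[f](T) → 5
  σ[f<=8](π[f](T)) → 5

|E| = 5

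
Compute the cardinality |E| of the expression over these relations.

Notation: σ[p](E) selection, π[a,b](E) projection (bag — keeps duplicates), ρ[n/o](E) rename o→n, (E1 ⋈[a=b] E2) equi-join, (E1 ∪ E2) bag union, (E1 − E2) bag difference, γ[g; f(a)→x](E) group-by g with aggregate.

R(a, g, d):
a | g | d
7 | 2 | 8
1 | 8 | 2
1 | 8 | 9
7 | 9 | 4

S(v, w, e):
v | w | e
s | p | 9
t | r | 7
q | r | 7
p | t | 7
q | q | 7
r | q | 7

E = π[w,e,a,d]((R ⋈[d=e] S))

Stepwise |·|:
  R → 4
  S → 6
  (R ⋈[d=e] S) → 1
  π[w,e,a,d]((R ⋈[d=e] S)) → 1

|E| = 1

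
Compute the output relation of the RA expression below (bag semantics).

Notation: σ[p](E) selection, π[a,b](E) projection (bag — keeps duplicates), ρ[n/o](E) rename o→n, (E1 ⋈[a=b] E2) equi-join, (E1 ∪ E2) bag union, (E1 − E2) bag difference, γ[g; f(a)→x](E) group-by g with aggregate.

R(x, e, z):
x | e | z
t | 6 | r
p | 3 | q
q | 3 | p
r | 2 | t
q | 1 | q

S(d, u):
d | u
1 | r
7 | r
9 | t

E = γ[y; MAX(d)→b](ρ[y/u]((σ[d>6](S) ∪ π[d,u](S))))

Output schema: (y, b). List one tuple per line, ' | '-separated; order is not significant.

Subexpression sizes:
  S → 3
  σ[d>6](S) → 2
  S → 3
  π[d,u](S) → 3
  (σ[d>6](S) ∪ π[d,u](S)) → 5
  ρ[y/u]((σ[d>6](S) ∪ π[d,u](S))) → 5
  γ[y; MAX(d)→b](ρ[y/u]((σ[d>6](S) ∪ π[d,u](S)))) → 2

== RESULT ==
y | b
r | 7
t | 9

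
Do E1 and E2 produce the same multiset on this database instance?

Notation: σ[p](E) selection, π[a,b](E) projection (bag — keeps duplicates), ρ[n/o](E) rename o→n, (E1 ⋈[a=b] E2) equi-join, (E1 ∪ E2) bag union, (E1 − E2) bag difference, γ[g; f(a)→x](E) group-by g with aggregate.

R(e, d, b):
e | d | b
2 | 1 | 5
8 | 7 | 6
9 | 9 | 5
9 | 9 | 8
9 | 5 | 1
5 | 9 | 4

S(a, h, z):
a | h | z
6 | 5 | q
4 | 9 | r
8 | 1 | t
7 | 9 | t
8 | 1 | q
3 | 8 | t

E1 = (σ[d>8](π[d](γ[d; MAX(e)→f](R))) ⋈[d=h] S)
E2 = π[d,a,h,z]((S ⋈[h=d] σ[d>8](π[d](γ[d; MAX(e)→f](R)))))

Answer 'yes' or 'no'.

E1 per-node cardinality:
  R → 6
  γ[d; MAX(e)→f](R) → 4
  π[d](γ[d; MAX(e)→f](R)) → 4
  σ[d>8](π[d](γ[d; MAX(e)→f](R))) → 1
  S → 6
  (σ[d>8](π[d](γ[d; MAX(e)→f](R))) ⋈[d=h] S) → 2
E2 per-node cardinality:
  S → 6
  R → 6
  γ[d; MAX(e)→f](R) → 4
  π[d](γ[d; MAX(e)→f](R)) → 4
  σ[d>8](π[d](γ[d; MAX(e)→f](R))) → 1
  (S ⋈[h=d] σ[d>8](π[d](γ[d; MAX(e)→f](R)))) → 2
  π[d,a,h,z]((S ⋈[h=d] σ[d>8](π[d](γ[d; MAX(e)→f](R))))) → 2

E1 and E2 produce the same multiset:
d | a | h | z
9 | 4 | 9 | r
9 | 7 | 9 | t

yes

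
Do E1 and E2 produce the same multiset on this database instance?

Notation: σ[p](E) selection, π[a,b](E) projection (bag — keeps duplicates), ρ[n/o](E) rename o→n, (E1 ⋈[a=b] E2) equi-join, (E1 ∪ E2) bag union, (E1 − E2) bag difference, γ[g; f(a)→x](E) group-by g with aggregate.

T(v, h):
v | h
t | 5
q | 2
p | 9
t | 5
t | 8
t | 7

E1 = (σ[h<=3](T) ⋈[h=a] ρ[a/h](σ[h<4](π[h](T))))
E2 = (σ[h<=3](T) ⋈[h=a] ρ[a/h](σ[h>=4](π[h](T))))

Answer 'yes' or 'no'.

E1 stepwise |·|:
  T → 6
  σ[h<=3](T) → 1
  T → 6
  π[h](T) → 6
  σ[h<4](π[h](T)) → 1
  ρ[a/h](σ[h<4](π[h](T))) → 1
  (σ[h<=3](T) ⋈[h=a] ρ[a/h](σ[h<4](π[h](T)))) → 1
E2 stepwise |·|:
  T → 6
  σ[h<=3](T) → 1
  T → 6
  π[h](T) → 6
  σ[h>=4](π[h](T)) → 5
  ρ[a/h](σ[h>=4](π[h](T))) → 5
  (σ[h<=3](T) ⋈[h=a] ρ[a/h](σ[h>=4](π[h](T)))) → 0

E1 result:
v | h | a
q | 2 | 2
E2 result:
v | h | a
(0 rows)
Witness: ('q', 2, 2) appears 1× in E1 but 0× in E2.

no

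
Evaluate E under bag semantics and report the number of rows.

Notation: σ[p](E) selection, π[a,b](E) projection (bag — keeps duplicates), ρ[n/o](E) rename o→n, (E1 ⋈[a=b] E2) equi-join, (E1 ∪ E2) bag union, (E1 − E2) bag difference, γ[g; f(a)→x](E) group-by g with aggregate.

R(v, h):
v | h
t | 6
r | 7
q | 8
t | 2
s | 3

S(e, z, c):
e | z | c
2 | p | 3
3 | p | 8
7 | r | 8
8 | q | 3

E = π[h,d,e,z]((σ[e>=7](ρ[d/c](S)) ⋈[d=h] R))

Per-node cardinality:
  S → 4
  ρ[d/c](S) → 4
  σ[e>=7](ρ[d/c](S)) → 2
  R → 5
  (σ[e>=7](ρ[d/c](S)) ⋈[d=h] R) → 2
  π[h,d,e,z]((σ[e>=7](ρ[d/c](S)) ⋈[d=h] R)) → 2

|E| = 2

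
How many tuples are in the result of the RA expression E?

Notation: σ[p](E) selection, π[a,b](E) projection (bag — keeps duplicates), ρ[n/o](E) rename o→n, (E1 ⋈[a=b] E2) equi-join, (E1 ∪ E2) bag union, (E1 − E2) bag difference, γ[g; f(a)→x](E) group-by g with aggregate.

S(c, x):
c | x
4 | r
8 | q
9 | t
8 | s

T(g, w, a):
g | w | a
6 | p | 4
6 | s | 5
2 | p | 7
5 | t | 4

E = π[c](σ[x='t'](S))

Subexpression sizes:
  S → 4
  σ[x='t'](S) → 1
  π[c](σ[x='t'](S)) → 1

|E| = 1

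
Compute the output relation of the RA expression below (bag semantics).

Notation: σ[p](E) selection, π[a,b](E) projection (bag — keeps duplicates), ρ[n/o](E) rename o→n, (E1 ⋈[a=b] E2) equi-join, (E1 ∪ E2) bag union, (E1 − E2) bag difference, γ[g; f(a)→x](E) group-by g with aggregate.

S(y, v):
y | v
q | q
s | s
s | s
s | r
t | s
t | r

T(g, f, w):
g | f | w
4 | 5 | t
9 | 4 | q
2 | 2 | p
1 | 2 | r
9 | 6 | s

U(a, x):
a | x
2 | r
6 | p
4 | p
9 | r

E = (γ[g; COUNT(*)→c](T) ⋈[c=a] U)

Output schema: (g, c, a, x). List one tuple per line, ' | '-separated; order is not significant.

Subexpression sizes:
  T → 5
  γ[g; COUNT(*)→c](T) → 4
  U → 4
  (γ[g; COUNT(*)→c](T) ⋈[c=a] U) → 1

== RESULT ==
g | c | a | x
9 | 2 | 2 | r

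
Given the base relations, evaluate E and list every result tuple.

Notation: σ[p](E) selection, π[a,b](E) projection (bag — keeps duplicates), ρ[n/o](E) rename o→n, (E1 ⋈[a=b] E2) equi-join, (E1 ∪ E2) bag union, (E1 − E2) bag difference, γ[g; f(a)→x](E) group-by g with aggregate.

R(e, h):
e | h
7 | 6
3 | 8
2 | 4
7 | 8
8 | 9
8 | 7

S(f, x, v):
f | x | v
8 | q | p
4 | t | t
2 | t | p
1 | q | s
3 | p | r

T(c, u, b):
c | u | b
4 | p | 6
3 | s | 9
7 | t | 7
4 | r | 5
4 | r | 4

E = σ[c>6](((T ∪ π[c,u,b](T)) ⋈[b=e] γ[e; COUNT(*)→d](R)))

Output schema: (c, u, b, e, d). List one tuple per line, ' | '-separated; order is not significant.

Per-node cardinality:
  T → 5
  T → 5
  π[c,u,b](T) → 5
  (T ∪ π[c,u,b](T)) → 10
  R → 6
  γ[e; COUNT(*)→d](R) → 4
  ((T ∪ π[c,u,b](T)) ⋈[b=e] γ[e; COUNT(*)→d](R)) → 2
  σ[c>6](((T ∪ π[c,u,b](T)) ⋈[b=e] γ[e; COUNT(*)→d](R))) → 2

== RESULT ==
c | u | b | e | d
7 | t | 7 | 7 | 2
7 | t | 7 | 7 | 2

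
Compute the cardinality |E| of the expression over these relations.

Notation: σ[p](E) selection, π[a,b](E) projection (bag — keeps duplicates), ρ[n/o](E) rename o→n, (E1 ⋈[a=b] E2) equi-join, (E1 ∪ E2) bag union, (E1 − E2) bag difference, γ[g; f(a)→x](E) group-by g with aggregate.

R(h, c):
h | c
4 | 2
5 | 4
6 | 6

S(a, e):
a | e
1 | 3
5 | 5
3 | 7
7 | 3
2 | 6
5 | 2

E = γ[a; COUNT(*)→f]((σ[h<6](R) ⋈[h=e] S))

Subexpression sizes:
  R → 3
  σ[h<6](R) → 2
  S → 6
  (σ[h<6](R) ⋈[h=e] S) → 1
  γ[a; COUNT(*)→f]((σ[h<6](R) ⋈[h=e] S)) → 1

|E| = 1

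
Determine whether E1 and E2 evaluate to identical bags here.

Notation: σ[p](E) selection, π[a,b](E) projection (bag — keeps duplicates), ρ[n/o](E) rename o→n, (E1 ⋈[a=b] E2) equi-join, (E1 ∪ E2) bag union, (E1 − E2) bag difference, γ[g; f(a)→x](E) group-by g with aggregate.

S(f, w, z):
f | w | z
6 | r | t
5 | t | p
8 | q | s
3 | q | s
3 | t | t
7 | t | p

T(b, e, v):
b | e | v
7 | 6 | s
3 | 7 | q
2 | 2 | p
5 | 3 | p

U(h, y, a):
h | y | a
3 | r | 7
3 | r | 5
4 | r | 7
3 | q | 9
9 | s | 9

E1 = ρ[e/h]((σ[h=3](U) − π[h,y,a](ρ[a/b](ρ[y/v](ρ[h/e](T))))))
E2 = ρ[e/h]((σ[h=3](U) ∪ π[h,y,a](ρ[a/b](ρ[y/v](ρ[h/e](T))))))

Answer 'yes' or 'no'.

E1 stepwise |·|:
  U → 5
  σ[h=3](U) → 3
  T → 4
  ρ[h/e](T) → 4
  ρ[y/v](ρ[h/e](T)) → 4
  ρ[a/b](ρ[y/v](ρ[h/e](T))) → 4
  π[h,y,a](ρ[a/b](ρ[y/v](ρ[h/e](T)))) → 4
  (σ[h=3](U) − π[h,y,a](ρ[a/b](ρ[y/v](ρ[h/e](T))))) → 3
  ρ[e/h]((σ[h=3](U) − π[h,y,a](ρ[a/b](ρ[y/v](ρ[h/e](T)))))) → 3
E2 stepwise |·|:
  U → 5
  σ[h=3](U) → 3
  T → 4
  ρ[h/e](T) → 4
  ρ[y/v](ρ[h/e](T)) → 4
  ρ[a/b](ρ[y/v](ρ[h/e](T))) → 4
  π[h,y,a](ρ[a/b](ρ[y/v](ρ[h/e](T)))) → 4
  (σ[h=3](U) ∪ π[h,y,a](ρ[a/b](ρ[y/v](ρ[h/e](T))))) → 7
  ρ[e/h]((σ[h=3](U) ∪ π[h,y,a](ρ[a/b](ρ[y/v](ρ[h/e](T)))))) → 7

E1 result:
e | y | a
3 | q | 9
3 | r | 5
3 | r | 7
E2 result:
e | y | a
2 | p | 2
3 | p | 5
3 | q | 9
3 | r | 5
3 | r | 7
6 | s | 7
7 | q | 3
Witness: (3, 'p', 5) appears 0× in E1 but 1× in E2.

no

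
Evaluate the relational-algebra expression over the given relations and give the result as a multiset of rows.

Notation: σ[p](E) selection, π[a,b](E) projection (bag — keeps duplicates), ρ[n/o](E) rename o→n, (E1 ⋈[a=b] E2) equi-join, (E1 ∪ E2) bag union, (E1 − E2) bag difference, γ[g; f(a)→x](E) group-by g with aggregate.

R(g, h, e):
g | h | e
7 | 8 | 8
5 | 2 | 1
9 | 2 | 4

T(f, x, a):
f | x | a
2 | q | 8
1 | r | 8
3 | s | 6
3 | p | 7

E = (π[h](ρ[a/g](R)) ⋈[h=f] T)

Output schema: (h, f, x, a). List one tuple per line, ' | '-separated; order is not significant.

Row counts bottom-up:
  R → 3
  ρ[a/g](R) → 3
  π[h](ρ[a/g](R)) → 3
  T → 4
  (π[h](ρ[a/g](R)) ⋈[h=f] T) → 2

== RESULT ==
h | f | x | a
2 | 2 | q | 8
2 | 2 | q | 8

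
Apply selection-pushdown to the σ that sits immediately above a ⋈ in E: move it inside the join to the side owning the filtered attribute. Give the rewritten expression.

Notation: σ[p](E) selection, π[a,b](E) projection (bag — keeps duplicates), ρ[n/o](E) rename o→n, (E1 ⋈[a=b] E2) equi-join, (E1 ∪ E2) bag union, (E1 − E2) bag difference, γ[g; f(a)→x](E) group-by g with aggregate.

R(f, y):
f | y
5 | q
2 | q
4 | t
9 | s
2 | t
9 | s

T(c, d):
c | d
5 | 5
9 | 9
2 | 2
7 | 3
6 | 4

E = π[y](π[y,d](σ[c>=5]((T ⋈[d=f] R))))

σ filters on c, owned by the left side.
E' = π[y](π[y,d]((σ[c>=5](T) ⋈[d=f] R)))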